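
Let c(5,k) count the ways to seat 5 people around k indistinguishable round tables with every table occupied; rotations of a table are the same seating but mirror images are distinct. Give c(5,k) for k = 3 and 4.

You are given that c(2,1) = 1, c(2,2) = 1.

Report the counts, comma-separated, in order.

@3  (3,1):1·2+0→2, (3,2):1·2+1→3, (3,3):0·2+1→1
@4  (4,2):3·3+2→11, (4,3):1·3+3→6, (4,4):0·3+1→1
@5  (5,3):6·4+11→35, (5,4):1·4+6→10
Read c(5,3) = 35, c(5,4) = 10.

35, 10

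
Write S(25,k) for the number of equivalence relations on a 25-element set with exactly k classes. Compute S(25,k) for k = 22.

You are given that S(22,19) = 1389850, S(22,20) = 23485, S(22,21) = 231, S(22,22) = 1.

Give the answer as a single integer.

3200450

@23  (23,20):23485·20+1389850→1859550, (23,21):231·21+23485→28336, (23,22):1·22+231→253
@24  (24,21):28336·21+1859550→2454606, (24,22):253·22+28336→33902
@25  (25,22):33902·22+2454606→3200450
Read S(25,22) = 3200450.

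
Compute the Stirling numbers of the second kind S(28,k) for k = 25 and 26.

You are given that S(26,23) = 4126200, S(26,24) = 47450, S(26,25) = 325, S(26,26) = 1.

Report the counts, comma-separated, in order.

@27  (27,24):47450·24+4126200→5265000, (27,25):325·25+47450→55575, (27,26):1·26+325→351
@28  (28,25):55575·25+5265000→6654375, (28,26):351·26+55575→64701
Read S(28,25) = 6654375, S(28,26) = 64701.

6654375, 64701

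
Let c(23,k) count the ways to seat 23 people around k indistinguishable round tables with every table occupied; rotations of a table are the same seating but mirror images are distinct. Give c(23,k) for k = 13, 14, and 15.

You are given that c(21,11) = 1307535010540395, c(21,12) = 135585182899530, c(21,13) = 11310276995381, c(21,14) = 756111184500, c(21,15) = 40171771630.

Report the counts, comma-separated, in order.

r22: T_22,12=21×135585182899530+1307535010540395=4154823851430525; T_22,13=21×11310276995381+135585182899530=373100999802531; T_22,14=21×756111184500+11310276995381=27188611869881; T_22,15=21×40171771630+756111184500=1599718388730
r23: T_23,13=22×373100999802531+4154823851430525=12363045847086207; T_23,14=22×27188611869881+373100999802531=971250460939913; T_23,15=22×1599718388730+27188611869881=62382416421941
Read c(23,13) = 12363045847086207, c(23,14) = 971250460939913, c(23,15) = 62382416421941.

12363045847086207, 971250460939913, 62382416421941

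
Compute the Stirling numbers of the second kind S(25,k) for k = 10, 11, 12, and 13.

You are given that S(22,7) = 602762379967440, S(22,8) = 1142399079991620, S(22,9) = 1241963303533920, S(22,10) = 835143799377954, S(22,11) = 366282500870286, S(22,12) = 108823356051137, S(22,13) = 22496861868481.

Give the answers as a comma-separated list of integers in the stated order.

[23] T[23,8]:8*1142399079991620+602762379967440=9741955019900400 · T[23,9]:9*1241963303533920+1142399079991620=12320068811796900 · T[23,10]:10*835143799377954+1241963303533920=9593401297313460 · T[23,11]:11*366282500870286+835143799377954=4864251308951100 · T[23,12]:12*108823356051137+366282500870286=1672162773483930 · T[23,13]:13*22496861868481+108823356051137=401282560341390
[24] T[24,9]:9*12320068811796900+9741955019900400=120622574326072500 · T[24,10]:10*9593401297313460+12320068811796900=108254081784931500 · T[24,11]:11*4864251308951100+9593401297313460=63100165695775560 · T[24,12]:12*1672162773483930+4864251308951100=24930204590758260 · T[24,13]:13*401282560341390+1672162773483930=6888836057922000
[25] T[25,10]:10*108254081784931500+120622574326072500=1203163392175387500 · T[25,11]:11*63100165695775560+108254081784931500=802355904438462660 · T[25,12]:12*24930204590758260+63100165695775560=362262620784874680 · T[25,13]:13*6888836057922000+24930204590758260=114485073343744260
Read S(25,10) = 1203163392175387500, S(25,11) = 802355904438462660, S(25,12) = 362262620784874680, S(25,13) = 114485073343744260.

1203163392175387500, 802355904438462660, 362262620784874680, 114485073343744260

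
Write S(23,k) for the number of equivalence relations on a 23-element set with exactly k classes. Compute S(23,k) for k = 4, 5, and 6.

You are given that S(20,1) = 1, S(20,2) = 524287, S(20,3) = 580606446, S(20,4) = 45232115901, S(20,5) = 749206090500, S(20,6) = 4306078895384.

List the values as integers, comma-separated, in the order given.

2916342574750, 96416888184100, 998969857983405

r21: T_21,2=2×524287+1=1048575; T_21,3=3×580606446+524287=1742343625; T_21,4=4×45232115901+580606446=181509070050; T_21,5=5×749206090500+45232115901=3791262568401; T_21,6=6×4306078895384+749206090500=26585679462804
r22: T_22,3=3×1742343625+1048575=5228079450; T_22,4=4×181509070050+1742343625=727778623825; T_22,5=5×3791262568401+181509070050=19137821912055; T_22,6=6×26585679462804+3791262568401=163305339345225
r23: T_23,4=4×727778623825+5228079450=2916342574750; T_23,5=5×19137821912055+727778623825=96416888184100; T_23,6=6×163305339345225+19137821912055=998969857983405
Read S(23,4) = 2916342574750, S(23,5) = 96416888184100, S(23,6) = 998969857983405.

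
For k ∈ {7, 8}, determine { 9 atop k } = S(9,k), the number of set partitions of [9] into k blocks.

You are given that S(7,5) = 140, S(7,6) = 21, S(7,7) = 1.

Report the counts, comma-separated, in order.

r8: T_8,6=6×21+140=266; T_8,7=7×1+21=28; T_8,8=8×0+1=1
r9: T_9,7=7×28+266=462; T_9,8=8×1+28=36
Read S(9,7) = 462, S(9,8) = 36.

462, 36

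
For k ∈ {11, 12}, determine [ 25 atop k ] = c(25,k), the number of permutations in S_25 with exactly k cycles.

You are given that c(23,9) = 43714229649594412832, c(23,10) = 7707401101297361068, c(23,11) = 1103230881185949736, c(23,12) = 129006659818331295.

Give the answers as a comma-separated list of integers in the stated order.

i=24: T(24,10)=43714229649594412832+23·7707401101297361068=220984454979433717396 | T(24,11)=7707401101297361068+23·1103230881185949736=33081711368574204996 | T(24,12)=1103230881185949736+23·129006659818331295=4070384057007569521
i=25: T(25,11)=220984454979433717396+24·33081711368574204996=1014945527825214637300 | T(25,12)=33081711368574204996+24·4070384057007569521=130770928736755873500
Read c(25,11) = 1014945527825214637300, c(25,12) = 130770928736755873500.

1014945527825214637300, 130770928736755873500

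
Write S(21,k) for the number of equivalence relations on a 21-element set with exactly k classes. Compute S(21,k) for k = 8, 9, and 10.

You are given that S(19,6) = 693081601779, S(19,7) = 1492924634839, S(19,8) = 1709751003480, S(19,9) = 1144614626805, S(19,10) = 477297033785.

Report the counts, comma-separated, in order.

i=20: T(20,7)=693081601779+7·1492924634839=11143554045652 | T(20,8)=1492924634839+8·1709751003480=15170932662679 | T(20,9)=1709751003480+9·1144614626805=12011282644725 | T(20,10)=1144614626805+10·477297033785=5917584964655
i=21: T(21,8)=11143554045652+8·15170932662679=132511015347084 | T(21,9)=15170932662679+9·12011282644725=123272476465204 | T(21,10)=12011282644725+10·5917584964655=71187132291275
Read S(21,8) = 132511015347084, S(21,9) = 123272476465204, S(21,10) = 71187132291275.

132511015347084, 123272476465204, 71187132291275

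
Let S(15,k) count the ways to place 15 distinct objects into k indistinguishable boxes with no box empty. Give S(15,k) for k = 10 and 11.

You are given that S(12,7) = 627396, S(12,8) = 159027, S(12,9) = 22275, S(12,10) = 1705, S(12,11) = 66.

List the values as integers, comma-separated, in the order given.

12662650, 1479478

i=13: T(13,8)=627396+8·159027=1899612 | T(13,9)=159027+9·22275=359502 | T(13,10)=22275+10·1705=39325 | T(13,11)=1705+11·66=2431
i=14: T(14,9)=1899612+9·359502=5135130 | T(14,10)=359502+10·39325=752752 | T(14,11)=39325+11·2431=66066
i=15: T(15,10)=5135130+10·752752=12662650 | T(15,11)=752752+11·66066=1479478
Read S(15,10) = 12662650, S(15,11) = 1479478.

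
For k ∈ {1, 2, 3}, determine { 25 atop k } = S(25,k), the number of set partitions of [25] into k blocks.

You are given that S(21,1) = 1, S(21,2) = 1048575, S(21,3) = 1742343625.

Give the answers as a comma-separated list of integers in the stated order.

1, 16777215, 141197991025

row 22: T[22][1]=1·1+0=1  T[22][2]=2·1048575+1=2097151  T[22][3]=3·1742343625+1048575=5228079450
row 23: T[23][1]=1·1+0=1  T[23][2]=2·2097151+1=4194303  T[23][3]=3·5228079450+2097151=15686335501
row 24: T[24][1]=1·1+0=1  T[24][2]=2·4194303+1=8388607  T[24][3]=3·15686335501+4194303=47063200806
row 25: T[25][1]=1·1+0=1  T[25][2]=2·8388607+1=16777215  T[25][3]=3·47063200806+8388607=141197991025
Read S(25,1) = 1, S(25,2) = 16777215, S(25,3) = 141197991025.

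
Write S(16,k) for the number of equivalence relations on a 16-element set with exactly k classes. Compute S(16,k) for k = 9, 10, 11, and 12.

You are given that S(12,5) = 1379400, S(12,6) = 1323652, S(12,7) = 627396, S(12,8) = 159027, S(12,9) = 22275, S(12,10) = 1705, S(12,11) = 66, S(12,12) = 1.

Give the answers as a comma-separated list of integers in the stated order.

i=13: T(13,6)=1379400+6·1323652=9321312 | T(13,7)=1323652+7·627396=5715424 | T(13,8)=627396+8·159027=1899612 | T(13,9)=159027+9·22275=359502 | T(13,10)=22275+10·1705=39325 | T(13,11)=1705+11·66=2431 | T(13,12)=66+12·1=78
i=14: T(14,7)=9321312+7·5715424=49329280 | T(14,8)=5715424+8·1899612=20912320 | T(14,9)=1899612+9·359502=5135130 | T(14,10)=359502+10·39325=752752 | T(14,11)=39325+11·2431=66066 | T(14,12)=2431+12·78=3367
i=15: T(15,8)=49329280+8·20912320=216627840 | T(15,9)=20912320+9·5135130=67128490 | T(15,10)=5135130+10·752752=12662650 | T(15,11)=752752+11·66066=1479478 | T(15,12)=66066+12·3367=106470
i=16: T(16,9)=216627840+9·67128490=820784250 | T(16,10)=67128490+10·12662650=193754990 | T(16,11)=12662650+11·1479478=28936908 | T(16,12)=1479478+12·106470=2757118
Read S(16,9) = 820784250, S(16,10) = 193754990, S(16,11) = 28936908, S(16,12) = 2757118.

820784250, 193754990, 28936908, 2757118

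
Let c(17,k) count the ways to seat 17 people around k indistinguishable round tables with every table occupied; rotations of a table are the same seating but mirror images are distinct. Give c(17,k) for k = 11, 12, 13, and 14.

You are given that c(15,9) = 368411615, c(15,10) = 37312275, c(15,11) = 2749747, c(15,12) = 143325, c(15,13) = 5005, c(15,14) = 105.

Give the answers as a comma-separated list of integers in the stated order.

r16: T_16,10=15×37312275+368411615=928095740; T_16,11=15×2749747+37312275=78558480; T_16,12=15×143325+2749747=4899622; T_16,13=15×5005+143325=218400; T_16,14=15×105+5005=6580
r17: T_17,11=16×78558480+928095740=2185031420; T_17,12=16×4899622+78558480=156952432; T_17,13=16×218400+4899622=8394022; T_17,14=16×6580+218400=323680
Read c(17,11) = 2185031420, c(17,12) = 156952432, c(17,13) = 8394022, c(17,14) = 323680.

2185031420, 156952432, 8394022, 323680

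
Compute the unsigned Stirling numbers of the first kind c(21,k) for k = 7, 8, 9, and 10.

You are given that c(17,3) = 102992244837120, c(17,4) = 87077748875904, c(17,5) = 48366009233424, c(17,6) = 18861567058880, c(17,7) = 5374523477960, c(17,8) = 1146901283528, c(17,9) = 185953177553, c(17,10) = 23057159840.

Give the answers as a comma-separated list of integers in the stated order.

1206647803780373360, 311333643161390640, 63030812099294896, 10142299865511450

[18] T[18,4]:17*87077748875904+102992244837120=1583313975727488 · T[18,5]:17*48366009233424+87077748875904=909299905844112 · T[18,6]:17*18861567058880+48366009233424=369012649234384 · T[18,7]:17*5374523477960+18861567058880=110228466184200 · T[18,8]:17*1146901283528+5374523477960=24871845297936 · T[18,9]:17*185953177553+1146901283528=4308105301929 · T[18,10]:17*23057159840+185953177553=577924894833
[19] T[19,5]:18*909299905844112+1583313975727488=17950712280921504 · T[19,6]:18*369012649234384+909299905844112=7551527592063024 · T[19,7]:18*110228466184200+369012649234384=2353125040549984 · T[19,8]:18*24871845297936+110228466184200=557921681547048 · T[19,9]:18*4308105301929+24871845297936=102417740732658 · T[19,10]:18*577924894833+4308105301929=14710753408923
[20] T[20,6]:19*7551527592063024+17950712280921504=161429736530118960 · T[20,7]:19*2353125040549984+7551527592063024=52260903362512720 · T[20,8]:19*557921681547048+2353125040549984=12953636989943896 · T[20,9]:19*102417740732658+557921681547048=2503858755467550 · T[20,10]:19*14710753408923+102417740732658=381922055502195
[21] T[21,7]:20*52260903362512720+161429736530118960=1206647803780373360 · T[21,8]:20*12953636989943896+52260903362512720=311333643161390640 · T[21,9]:20*2503858755467550+12953636989943896=63030812099294896 · T[21,10]:20*381922055502195+2503858755467550=10142299865511450
Read c(21,7) = 1206647803780373360, c(21,8) = 311333643161390640, c(21,9) = 63030812099294896, c(21,10) = 10142299865511450.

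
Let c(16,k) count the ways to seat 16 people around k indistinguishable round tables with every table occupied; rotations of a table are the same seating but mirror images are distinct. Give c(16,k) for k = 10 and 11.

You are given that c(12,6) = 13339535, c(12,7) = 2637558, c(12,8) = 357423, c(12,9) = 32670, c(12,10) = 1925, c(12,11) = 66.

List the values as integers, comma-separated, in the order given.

928095740, 78558480

r13: T_13,7=12×2637558+13339535=44990231; T_13,8=12×357423+2637558=6926634; T_13,9=12×32670+357423=749463; T_13,10=12×1925+32670=55770; T_13,11=12×66+1925=2717
r14: T_14,8=13×6926634+44990231=135036473; T_14,9=13×749463+6926634=16669653; T_14,10=13×55770+749463=1474473; T_14,11=13×2717+55770=91091
r15: T_15,9=14×16669653+135036473=368411615; T_15,10=14×1474473+16669653=37312275; T_15,11=14×91091+1474473=2749747
r16: T_16,10=15×37312275+368411615=928095740; T_16,11=15×2749747+37312275=78558480
Read c(16,10) = 928095740, c(16,11) = 78558480.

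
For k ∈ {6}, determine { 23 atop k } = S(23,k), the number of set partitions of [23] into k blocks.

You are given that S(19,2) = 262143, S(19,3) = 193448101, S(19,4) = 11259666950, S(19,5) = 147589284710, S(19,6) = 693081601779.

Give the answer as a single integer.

r20: T_20,3=3×193448101+262143=580606446; T_20,4=4×11259666950+193448101=45232115901; T_20,5=5×147589284710+11259666950=749206090500; T_20,6=6×693081601779+147589284710=4306078895384
r21: T_21,4=4×45232115901+580606446=181509070050; T_21,5=5×749206090500+45232115901=3791262568401; T_21,6=6×4306078895384+749206090500=26585679462804
r22: T_22,5=5×3791262568401+181509070050=19137821912055; T_22,6=6×26585679462804+3791262568401=163305339345225
r23: T_23,6=6×163305339345225+19137821912055=998969857983405
Read S(23,6) = 998969857983405.

998969857983405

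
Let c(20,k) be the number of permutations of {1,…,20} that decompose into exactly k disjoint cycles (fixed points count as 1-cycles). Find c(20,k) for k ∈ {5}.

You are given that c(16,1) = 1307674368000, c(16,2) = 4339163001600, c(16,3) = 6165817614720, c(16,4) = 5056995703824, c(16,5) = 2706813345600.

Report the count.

[17] T[17,2]:16*4339163001600+1307674368000=70734282393600 · T[17,3]:16*6165817614720+4339163001600=102992244837120 · T[17,4]:16*5056995703824+6165817614720=87077748875904 · T[17,5]:16*2706813345600+5056995703824=48366009233424
[18] T[18,3]:17*102992244837120+70734282393600=1821602444624640 · T[18,4]:17*87077748875904+102992244837120=1583313975727488 · T[18,5]:17*48366009233424+87077748875904=909299905844112
[19] T[19,4]:18*1583313975727488+1821602444624640=30321254007719424 · T[19,5]:18*909299905844112+1583313975727488=17950712280921504
[20] T[20,5]:19*17950712280921504+30321254007719424=371384787345228000
Read c(20,5) = 371384787345228000.

371384787345228000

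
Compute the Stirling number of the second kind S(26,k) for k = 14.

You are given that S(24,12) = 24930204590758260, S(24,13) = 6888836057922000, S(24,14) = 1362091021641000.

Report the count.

i=25: T(25,13)=24930204590758260+13·6888836057922000=114485073343744260 | T(25,14)=6888836057922000+14·1362091021641000=25958110360896000
i=26: T(26,14)=114485073343744260+14·25958110360896000=477898618396288260
Read S(26,14) = 477898618396288260.

477898618396288260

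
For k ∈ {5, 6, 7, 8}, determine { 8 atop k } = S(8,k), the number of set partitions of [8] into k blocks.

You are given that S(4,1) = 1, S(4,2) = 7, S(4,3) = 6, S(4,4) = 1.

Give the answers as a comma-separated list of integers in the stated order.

1050, 266, 28, 1

@5  (5,2):7·2+1→15, (5,3):6·3+7→25, (5,4):1·4+6→10, (5,5):0·5+1→1
@6  (6,3):25·3+15→90, (6,4):10·4+25→65, (6,5):1·5+10→15, (6,6):0·6+1→1
@7  (7,4):65·4+90→350, (7,5):15·5+65→140, (7,6):1·6+15→21, (7,7):0·7+1→1
@8  (8,5):140·5+350→1050, (8,6):21·6+140→266, (8,7):1·7+21→28, (8,8):0·8+1→1
Read S(8,5) = 1050, S(8,6) = 266, S(8,7) = 28, S(8,8) = 1.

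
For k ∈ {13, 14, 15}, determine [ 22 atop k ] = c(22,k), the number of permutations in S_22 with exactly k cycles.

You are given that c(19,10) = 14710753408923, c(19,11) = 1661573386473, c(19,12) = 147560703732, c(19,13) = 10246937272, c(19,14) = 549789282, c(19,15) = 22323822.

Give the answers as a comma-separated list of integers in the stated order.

373100999802531, 27188611869881, 1599718388730

row 20: T[20][11]=19·1661573386473+14710753408923=46280647751910  T[20][12]=19·147560703732+1661573386473=4465226757381  T[20][13]=19·10246937272+147560703732=342252511900  T[20][14]=19·549789282+10246937272=20692933630  T[20][15]=19·22323822+549789282=973941900
row 21: T[21][12]=20·4465226757381+46280647751910=135585182899530  T[21][13]=20·342252511900+4465226757381=11310276995381  T[21][14]=20·20692933630+342252511900=756111184500  T[21][15]=20·973941900+20692933630=40171771630
row 22: T[22][13]=21·11310276995381+135585182899530=373100999802531  T[22][14]=21·756111184500+11310276995381=27188611869881  T[22][15]=21·40171771630+756111184500=1599718388730
Read c(22,13) = 373100999802531, c(22,14) = 27188611869881, c(22,15) = 1599718388730.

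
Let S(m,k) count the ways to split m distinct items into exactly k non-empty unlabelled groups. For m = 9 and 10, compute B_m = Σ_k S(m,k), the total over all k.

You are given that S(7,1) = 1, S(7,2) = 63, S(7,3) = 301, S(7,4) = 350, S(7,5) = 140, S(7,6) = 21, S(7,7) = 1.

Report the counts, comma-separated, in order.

row 8: T[8][1]=1·1+0=1  T[8][2]=2·63+1=127  T[8][3]=3·301+63=966  T[8][4]=4·350+301=1701  T[8][5]=5·140+350=1050  T[8][6]=6·21+140=266  T[8][7]=7·1+21=28  T[8][8]=8·0+1=1
row 9: T[9][1]=1·1+0=1  T[9][2]=2·127+1=255  T[9][3]=3·966+127=3025  T[9][4]=4·1701+966=7770  T[9][5]=5·1050+1701=6951  T[9][6]=6·266+1050=2646  T[9][7]=7·28+266=462  T[9][8]=8·1+28=36  T[9][9]=9·0+1=1
row 10: T[10][1]=1·1+0=1  T[10][2]=2·255+1=511  T[10][3]=3·3025+255=9330  T[10][4]=4·7770+3025=34105  T[10][5]=5·6951+7770=42525  T[10][6]=6·2646+6951=22827  T[10][7]=7·462+2646=5880  T[10][8]=8·36+462=750  T[10][9]=9·1+36=45  T[10][10]=10·0+1=1
B_9 = ΣS(9,k) = 1+255+3025+7770+6951+2646+462+36+1 = 21147
B_10 = ΣS(10,k) = 1+511+9330+34105+42525+22827+5880+750+45+1 = 115975

21147, 115975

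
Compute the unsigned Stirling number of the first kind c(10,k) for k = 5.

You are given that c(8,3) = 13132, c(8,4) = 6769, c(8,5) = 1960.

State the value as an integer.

269325

[9] T[9,4]:8*6769+13132=67284 · T[9,5]:8*1960+6769=22449
[10] T[10,5]:9*22449+67284=269325
Read c(10,5) = 269325.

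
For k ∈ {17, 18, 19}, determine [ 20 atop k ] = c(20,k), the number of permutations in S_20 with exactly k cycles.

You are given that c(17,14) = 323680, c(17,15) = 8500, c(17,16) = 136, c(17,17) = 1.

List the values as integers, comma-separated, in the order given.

@18  (18,15):8500·17+323680→468180, (18,16):136·17+8500→10812, (18,17):1·17+136→153, (18,18):0·17+1→1
@19  (19,16):10812·18+468180→662796, (19,17):153·18+10812→13566, (19,18):1·18+153→171, (19,19):0·18+1→1
@20  (20,17):13566·19+662796→920550, (20,18):171·19+13566→16815, (20,19):1·19+171→190
Read c(20,17) = 920550, c(20,18) = 16815, c(20,19) = 190.

920550, 16815, 190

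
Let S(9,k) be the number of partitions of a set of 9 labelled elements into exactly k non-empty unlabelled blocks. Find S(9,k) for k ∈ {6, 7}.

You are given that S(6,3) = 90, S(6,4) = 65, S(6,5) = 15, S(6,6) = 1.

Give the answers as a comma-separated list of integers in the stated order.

i=7: T(7,4)=90+4·65=350 | T(7,5)=65+5·15=140 | T(7,6)=15+6·1=21 | T(7,7)=1+7·0=1
i=8: T(8,5)=350+5·140=1050 | T(8,6)=140+6·21=266 | T(8,7)=21+7·1=28
i=9: T(9,6)=1050+6·266=2646 | T(9,7)=266+7·28=462
Read S(9,6) = 2646, S(9,7) = 462.

2646, 462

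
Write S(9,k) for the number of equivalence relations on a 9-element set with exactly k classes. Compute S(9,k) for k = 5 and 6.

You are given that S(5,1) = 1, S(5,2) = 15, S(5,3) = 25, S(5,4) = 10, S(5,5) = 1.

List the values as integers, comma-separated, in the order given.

6951, 2646

[6] T[6,2]:2*15+1=31 · T[6,3]:3*25+15=90 · T[6,4]:4*10+25=65 · T[6,5]:5*1+10=15 · T[6,6]:6*0+1=1
[7] T[7,3]:3*90+31=301 · T[7,4]:4*65+90=350 · T[7,5]:5*15+65=140 · T[7,6]:6*1+15=21
[8] T[8,4]:4*350+301=1701 · T[8,5]:5*140+350=1050 · T[8,6]:6*21+140=266
[9] T[9,5]:5*1050+1701=6951 · T[9,6]:6*266+1050=2646
Read S(9,5) = 6951, S(9,6) = 2646.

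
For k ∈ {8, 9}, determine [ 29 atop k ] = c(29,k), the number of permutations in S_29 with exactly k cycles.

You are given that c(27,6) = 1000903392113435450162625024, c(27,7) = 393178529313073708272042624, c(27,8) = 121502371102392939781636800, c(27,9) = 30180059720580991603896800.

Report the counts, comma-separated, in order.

@28  (28,7):393178529313073708272042624·27+1000903392113435450162625024→11616723683566425573507775872, (28,8):121502371102392939781636800·27+393178529313073708272042624→3673742549077683082376236224, (28,9):30180059720580991603896800·27+121502371102392939781636800→936363983558079713086850400
@29  (29,8):3673742549077683082376236224·28+11616723683566425573507775872→114481515057741551880042390144, (29,9):936363983558079713086850400·28+3673742549077683082376236224→29891934088703915048808047424
Read c(29,8) = 114481515057741551880042390144, c(29,9) = 29891934088703915048808047424.

114481515057741551880042390144, 29891934088703915048808047424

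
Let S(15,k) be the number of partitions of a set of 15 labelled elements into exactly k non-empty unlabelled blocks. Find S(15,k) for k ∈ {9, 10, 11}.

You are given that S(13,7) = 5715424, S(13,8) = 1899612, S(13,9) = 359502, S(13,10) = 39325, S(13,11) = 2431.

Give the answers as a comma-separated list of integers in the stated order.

row 14: T[14][8]=8·1899612+5715424=20912320  T[14][9]=9·359502+1899612=5135130  T[14][10]=10·39325+359502=752752  T[14][11]=11·2431+39325=66066
row 15: T[15][9]=9·5135130+20912320=67128490  T[15][10]=10·752752+5135130=12662650  T[15][11]=11·66066+752752=1479478
Read S(15,9) = 67128490, S(15,10) = 12662650, S(15,11) = 1479478.

67128490, 12662650, 1479478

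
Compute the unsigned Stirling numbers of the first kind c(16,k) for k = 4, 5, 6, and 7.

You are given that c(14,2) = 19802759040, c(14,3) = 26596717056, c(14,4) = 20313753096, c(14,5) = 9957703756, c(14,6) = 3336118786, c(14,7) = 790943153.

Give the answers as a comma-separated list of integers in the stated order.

5056995703824, 2706813345600, 1009672107080, 272803210680

row 15: T[15][3]=14·26596717056+19802759040=392156797824  T[15][4]=14·20313753096+26596717056=310989260400  T[15][5]=14·9957703756+20313753096=159721605680  T[15][6]=14·3336118786+9957703756=56663366760  T[15][7]=14·790943153+3336118786=14409322928
row 16: T[16][4]=15·310989260400+392156797824=5056995703824  T[16][5]=15·159721605680+310989260400=2706813345600  T[16][6]=15·56663366760+159721605680=1009672107080  T[16][7]=15·14409322928+56663366760=272803210680
Read c(16,4) = 5056995703824, c(16,5) = 2706813345600, c(16,6) = 1009672107080, c(16,7) = 272803210680.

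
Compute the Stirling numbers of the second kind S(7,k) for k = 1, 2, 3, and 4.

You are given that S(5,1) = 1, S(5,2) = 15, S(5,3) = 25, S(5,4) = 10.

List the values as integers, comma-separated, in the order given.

@6  (6,1):1·1+0→1, (6,2):15·2+1→31, (6,3):25·3+15→90, (6,4):10·4+25→65
@7  (7,1):1·1+0→1, (7,2):31·2+1→63, (7,3):90·3+31→301, (7,4):65·4+90→350
Read S(7,1) = 1, S(7,2) = 63, S(7,3) = 301, S(7,4) = 350.

1, 63, 301, 350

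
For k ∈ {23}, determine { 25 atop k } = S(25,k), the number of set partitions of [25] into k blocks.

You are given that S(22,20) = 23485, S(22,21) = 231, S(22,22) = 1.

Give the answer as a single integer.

40250

@23  (23,21):231·21+23485→28336, (23,22):1·22+231→253, (23,23):0·23+1→1
@24  (24,22):253·22+28336→33902, (24,23):1·23+253→276
@25  (25,23):276·23+33902→40250
Read S(25,23) = 40250.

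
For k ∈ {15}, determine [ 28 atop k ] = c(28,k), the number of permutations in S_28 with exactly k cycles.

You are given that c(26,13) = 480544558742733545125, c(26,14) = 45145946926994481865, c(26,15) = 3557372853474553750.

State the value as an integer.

@27  (27,14):45145946926994481865·26+480544558742733545125→1654339178844590073615, (27,15):3557372853474553750·26+45145946926994481865→137637641117332879365
@28  (28,15):137637641117332879365·27+1654339178844590073615→5370555489012577816470
Read c(28,15) = 5370555489012577816470.

5370555489012577816470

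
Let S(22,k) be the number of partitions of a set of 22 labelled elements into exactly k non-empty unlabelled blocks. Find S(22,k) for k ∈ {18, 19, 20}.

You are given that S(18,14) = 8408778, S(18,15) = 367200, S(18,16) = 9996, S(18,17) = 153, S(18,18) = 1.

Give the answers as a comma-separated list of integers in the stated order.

i=19: T(19,15)=8408778+15·367200=13916778 | T(19,16)=367200+16·9996=527136 | T(19,17)=9996+17·153=12597 | T(19,18)=153+18·1=171 | T(19,19)=1+19·0=1
i=20: T(20,16)=13916778+16·527136=22350954 | T(20,17)=527136+17·12597=741285 | T(20,18)=12597+18·171=15675 | T(20,19)=171+19·1=190 | T(20,20)=1+20·0=1
i=21: T(21,17)=22350954+17·741285=34952799 | T(21,18)=741285+18·15675=1023435 | T(21,19)=15675+19·190=19285 | T(21,20)=190+20·1=210
i=22: T(22,18)=34952799+18·1023435=53374629 | T(22,19)=1023435+19·19285=1389850 | T(22,20)=19285+20·210=23485
Read S(22,18) = 53374629, S(22,19) = 1389850, S(22,20) = 23485.

53374629, 1389850, 23485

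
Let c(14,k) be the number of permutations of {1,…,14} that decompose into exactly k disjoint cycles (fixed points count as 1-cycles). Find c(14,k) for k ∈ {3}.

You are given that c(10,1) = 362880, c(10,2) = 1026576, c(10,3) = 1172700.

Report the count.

@11  (11,1):362880·10+0→3628800, (11,2):1026576·10+362880→10628640, (11,3):1172700·10+1026576→12753576
@12  (12,1):3628800·11+0→39916800, (12,2):10628640·11+3628800→120543840, (12,3):12753576·11+10628640→150917976
@13  (13,2):120543840·12+39916800→1486442880, (13,3):150917976·12+120543840→1931559552
@14  (14,3):1931559552·13+1486442880→26596717056
Read c(14,3) = 26596717056.

26596717056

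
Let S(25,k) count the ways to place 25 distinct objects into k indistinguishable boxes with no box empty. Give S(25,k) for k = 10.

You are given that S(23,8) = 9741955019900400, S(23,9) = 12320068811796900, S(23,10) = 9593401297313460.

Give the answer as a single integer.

@24  (24,9):12320068811796900·9+9741955019900400→120622574326072500, (24,10):9593401297313460·10+12320068811796900→108254081784931500
@25  (25,10):108254081784931500·10+120622574326072500→1203163392175387500
Read S(25,10) = 1203163392175387500.

1203163392175387500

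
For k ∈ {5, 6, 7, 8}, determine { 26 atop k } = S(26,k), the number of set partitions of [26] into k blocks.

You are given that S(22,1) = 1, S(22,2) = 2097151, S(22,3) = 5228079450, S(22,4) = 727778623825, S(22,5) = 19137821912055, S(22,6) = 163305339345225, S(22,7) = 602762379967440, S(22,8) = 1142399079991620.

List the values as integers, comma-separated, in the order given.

12230196160292565, 224595186974125331, 1631853797991016600, 5749622251945664950

@23  (23,2):2097151·2+1→4194303, (23,3):5228079450·3+2097151→15686335501, (23,4):727778623825·4+5228079450→2916342574750, (23,5):19137821912055·5+727778623825→96416888184100, (23,6):163305339345225·6+19137821912055→998969857983405, (23,7):602762379967440·7+163305339345225→4382641999117305, (23,8):1142399079991620·8+602762379967440→9741955019900400
@24  (24,3):15686335501·3+4194303→47063200806, (24,4):2916342574750·4+15686335501→11681056634501, (24,5):96416888184100·5+2916342574750→485000783495250, (24,6):998969857983405·6+96416888184100→6090236036084530, (24,7):4382641999117305·7+998969857983405→31677463851804540, (24,8):9741955019900400·8+4382641999117305→82318282158320505
@25  (25,4):11681056634501·4+47063200806→46771289738810, (25,5):485000783495250·5+11681056634501→2436684974110751, (25,6):6090236036084530·6+485000783495250→37026417000002430, (25,7):31677463851804540·7+6090236036084530→227832482998716310, (25,8):82318282158320505·8+31677463851804540→690223721118368580
@26  (26,5):2436684974110751·5+46771289738810→12230196160292565, (26,6):37026417000002430·6+2436684974110751→224595186974125331, (26,7):227832482998716310·7+37026417000002430→1631853797991016600, (26,8):690223721118368580·8+227832482998716310→5749622251945664950
Read S(26,5) = 12230196160292565, S(26,6) = 224595186974125331, S(26,7) = 1631853797991016600, S(26,8) = 5749622251945664950.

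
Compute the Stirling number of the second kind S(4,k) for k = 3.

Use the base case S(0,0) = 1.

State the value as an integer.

6

r1: T_1,1=1×0+1=1
r2: T_2,1=1×1+0=1; T_2,2=2×0+1=1
r3: T_3,2=2×1+1=3; T_3,3=3×0+1=1
r4: T_4,3=3×1+3=6
Read S(4,3) = 6.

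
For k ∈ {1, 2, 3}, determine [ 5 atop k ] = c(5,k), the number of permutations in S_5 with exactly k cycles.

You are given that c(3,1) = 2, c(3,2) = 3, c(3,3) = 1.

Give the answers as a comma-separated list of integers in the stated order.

24, 50, 35

row 4: T[4][1]=3·2+0=6  T[4][2]=3·3+2=11  T[4][3]=3·1+3=6
row 5: T[5][1]=4·6+0=24  T[5][2]=4·11+6=50  T[5][3]=4·6+11=35
Read c(5,1) = 24, c(5,2) = 50, c(5,3) = 35.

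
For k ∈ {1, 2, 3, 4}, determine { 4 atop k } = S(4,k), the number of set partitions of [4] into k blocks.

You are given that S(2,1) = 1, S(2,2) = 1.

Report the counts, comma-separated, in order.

i=3: T(3,1)=0+1·1=1 | T(3,2)=1+2·1=3 | T(3,3)=1+3·0=1
i=4: T(4,1)=0+1·1=1 | T(4,2)=1+2·3=7 | T(4,3)=3+3·1=6 | T(4,4)=1+4·0=1
Read S(4,1) = 1, S(4,2) = 7, S(4,3) = 6, S(4,4) = 1.

1, 7, 6, 1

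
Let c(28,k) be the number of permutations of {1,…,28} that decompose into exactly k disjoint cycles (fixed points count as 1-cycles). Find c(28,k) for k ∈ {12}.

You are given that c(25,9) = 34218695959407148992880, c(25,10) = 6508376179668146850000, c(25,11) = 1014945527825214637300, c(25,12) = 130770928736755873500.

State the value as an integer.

4894196422205298253024980

[26] T[26,10]:25*6508376179668146850000+34218695959407148992880=196928100451110820242880 · T[26,11]:25*1014945527825214637300+6508376179668146850000=31882014375298512782500 · T[26,12]:25*130770928736755873500+1014945527825214637300=4284218746244111474800
[27] T[27,11]:26*31882014375298512782500+196928100451110820242880=1025860474208872152587880 · T[27,12]:26*4284218746244111474800+31882014375298512782500=143271701777645411127300
[28] T[28,12]:27*143271701777645411127300+1025860474208872152587880=4894196422205298253024980
Read c(28,12) = 4894196422205298253024980.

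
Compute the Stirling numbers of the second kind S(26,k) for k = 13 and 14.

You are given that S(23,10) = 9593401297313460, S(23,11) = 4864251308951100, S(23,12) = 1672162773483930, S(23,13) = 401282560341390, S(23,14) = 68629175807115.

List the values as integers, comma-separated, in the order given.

[24] T[24,11]:11*4864251308951100+9593401297313460=63100165695775560 · T[24,12]:12*1672162773483930+4864251308951100=24930204590758260 · T[24,13]:13*401282560341390+1672162773483930=6888836057922000 · T[24,14]:14*68629175807115+401282560341390=1362091021641000
[25] T[25,12]:12*24930204590758260+63100165695775560=362262620784874680 · T[25,13]:13*6888836057922000+24930204590758260=114485073343744260 · T[25,14]:14*1362091021641000+6888836057922000=25958110360896000
[26] T[26,13]:13*114485073343744260+362262620784874680=1850568574253550060 · T[26,14]:14*25958110360896000+114485073343744260=477898618396288260
Read S(26,13) = 1850568574253550060, S(26,14) = 477898618396288260.

1850568574253550060, 477898618396288260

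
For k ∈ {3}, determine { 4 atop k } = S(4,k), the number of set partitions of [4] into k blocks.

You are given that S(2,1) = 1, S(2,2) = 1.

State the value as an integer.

@3  (3,2):1·2+1→3, (3,3):0·3+1→1
@4  (4,3):1·3+3→6
Read S(4,3) = 6.

6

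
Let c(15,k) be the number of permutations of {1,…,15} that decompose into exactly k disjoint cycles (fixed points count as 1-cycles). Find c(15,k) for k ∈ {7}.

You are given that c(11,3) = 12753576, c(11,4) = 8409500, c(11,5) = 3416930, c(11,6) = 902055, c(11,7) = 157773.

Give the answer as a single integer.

14409322928

i=12: T(12,4)=12753576+11·8409500=105258076 | T(12,5)=8409500+11·3416930=45995730 | T(12,6)=3416930+11·902055=13339535 | T(12,7)=902055+11·157773=2637558
i=13: T(13,5)=105258076+12·45995730=657206836 | T(13,6)=45995730+12·13339535=206070150 | T(13,7)=13339535+12·2637558=44990231
i=14: T(14,6)=657206836+13·206070150=3336118786 | T(14,7)=206070150+13·44990231=790943153
i=15: T(15,7)=3336118786+14·790943153=14409322928
Read c(15,7) = 14409322928.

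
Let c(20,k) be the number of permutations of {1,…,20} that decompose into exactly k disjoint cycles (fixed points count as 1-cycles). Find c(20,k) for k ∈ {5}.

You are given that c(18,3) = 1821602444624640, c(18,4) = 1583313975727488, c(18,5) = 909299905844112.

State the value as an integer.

371384787345228000

@19  (19,4):1583313975727488·18+1821602444624640→30321254007719424, (19,5):909299905844112·18+1583313975727488→17950712280921504
@20  (20,5):17950712280921504·19+30321254007719424→371384787345228000
Read c(20,5) = 371384787345228000.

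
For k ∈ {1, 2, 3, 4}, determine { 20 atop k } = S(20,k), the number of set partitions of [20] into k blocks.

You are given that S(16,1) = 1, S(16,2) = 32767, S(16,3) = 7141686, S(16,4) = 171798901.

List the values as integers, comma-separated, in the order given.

[17] T[17,1]:1*1+0=1 · T[17,2]:2*32767+1=65535 · T[17,3]:3*7141686+32767=21457825 · T[17,4]:4*171798901+7141686=694337290
[18] T[18,1]:1*1+0=1 · T[18,2]:2*65535+1=131071 · T[18,3]:3*21457825+65535=64439010 · T[18,4]:4*694337290+21457825=2798806985
[19] T[19,1]:1*1+0=1 · T[19,2]:2*131071+1=262143 · T[19,3]:3*64439010+131071=193448101 · T[19,4]:4*2798806985+64439010=11259666950
[20] T[20,1]:1*1+0=1 · T[20,2]:2*262143+1=524287 · T[20,3]:3*193448101+262143=580606446 · T[20,4]:4*11259666950+193448101=45232115901
Read S(20,1) = 1, S(20,2) = 524287, S(20,3) = 580606446, S(20,4) = 45232115901.

1, 524287, 580606446, 45232115901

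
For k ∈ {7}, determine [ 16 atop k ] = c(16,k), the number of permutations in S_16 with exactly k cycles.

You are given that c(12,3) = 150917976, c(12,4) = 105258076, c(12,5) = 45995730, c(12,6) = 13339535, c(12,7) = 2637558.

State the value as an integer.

[13] T[13,4]:12*105258076+150917976=1414014888 · T[13,5]:12*45995730+105258076=657206836 · T[13,6]:12*13339535+45995730=206070150 · T[13,7]:12*2637558+13339535=44990231
[14] T[14,5]:13*657206836+1414014888=9957703756 · T[14,6]:13*206070150+657206836=3336118786 · T[14,7]:13*44990231+206070150=790943153
[15] T[15,6]:14*3336118786+9957703756=56663366760 · T[15,7]:14*790943153+3336118786=14409322928
[16] T[16,7]:15*14409322928+56663366760=272803210680
Read c(16,7) = 272803210680.

272803210680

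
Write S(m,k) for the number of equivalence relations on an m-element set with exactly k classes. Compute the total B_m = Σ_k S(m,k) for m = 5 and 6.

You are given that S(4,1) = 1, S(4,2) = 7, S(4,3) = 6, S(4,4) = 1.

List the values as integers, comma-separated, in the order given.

row 5: T[5][1]=1·1+0=1  T[5][2]=2·7+1=15  T[5][3]=3·6+7=25  T[5][4]=4·1+6=10  T[5][5]=5·0+1=1
row 6: T[6][1]=1·1+0=1  T[6][2]=2·15+1=31  T[6][3]=3·25+15=90  T[6][4]=4·10+25=65  T[6][5]=5·1+10=15  T[6][6]=6·0+1=1
B_5 = ΣS(5,k) = 1+15+25+10+1 = 52
B_6 = ΣS(6,k) = 1+31+90+65+15+1 = 203

52, 203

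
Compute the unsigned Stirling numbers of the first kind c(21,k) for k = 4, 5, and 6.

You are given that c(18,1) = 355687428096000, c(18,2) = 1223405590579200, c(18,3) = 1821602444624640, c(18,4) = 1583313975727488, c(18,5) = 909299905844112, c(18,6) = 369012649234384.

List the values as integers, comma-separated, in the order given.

row 19: T[19][2]=18·1223405590579200+355687428096000=22376988058521600  T[19][3]=18·1821602444624640+1223405590579200=34012249593822720  T[19][4]=18·1583313975727488+1821602444624640=30321254007719424  T[19][5]=18·909299905844112+1583313975727488=17950712280921504  T[19][6]=18·369012649234384+909299905844112=7551527592063024
row 20: T[20][3]=19·34012249593822720+22376988058521600=668609730341153280  T[20][4]=19·30321254007719424+34012249593822720=610116075740491776  T[20][5]=19·17950712280921504+30321254007719424=371384787345228000  T[20][6]=19·7551527592063024+17950712280921504=161429736530118960
row 21: T[21][4]=20·610116075740491776+668609730341153280=12870931245150988800  T[21][5]=20·371384787345228000+610116075740491776=8037811822645051776  T[21][6]=20·161429736530118960+371384787345228000=3599979517947607200
Read c(21,4) = 12870931245150988800, c(21,5) = 8037811822645051776, c(21,6) = 3599979517947607200.

12870931245150988800, 8037811822645051776, 3599979517947607200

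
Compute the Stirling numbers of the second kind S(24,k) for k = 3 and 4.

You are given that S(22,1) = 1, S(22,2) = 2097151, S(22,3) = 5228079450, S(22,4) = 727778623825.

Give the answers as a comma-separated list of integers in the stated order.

47063200806, 11681056634501

i=23: T(23,2)=1+2·2097151=4194303 | T(23,3)=2097151+3·5228079450=15686335501 | T(23,4)=5228079450+4·727778623825=2916342574750
i=24: T(24,3)=4194303+3·15686335501=47063200806 | T(24,4)=15686335501+4·2916342574750=11681056634501
Read S(24,3) = 47063200806, S(24,4) = 11681056634501.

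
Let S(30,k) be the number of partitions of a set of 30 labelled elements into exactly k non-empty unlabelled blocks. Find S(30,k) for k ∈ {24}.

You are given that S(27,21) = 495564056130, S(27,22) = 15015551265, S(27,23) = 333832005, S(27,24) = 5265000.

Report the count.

2157580085700

r28: T_28,22=22×15015551265+495564056130=825906183960; T_28,23=23×333832005+15015551265=22693687380; T_28,24=24×5265000+333832005=460192005
r29: T_29,23=23×22693687380+825906183960=1347860993700; T_29,24=24×460192005+22693687380=33738295500
r30: T_30,24=24×33738295500+1347860993700=2157580085700
Read S(30,24) = 2157580085700.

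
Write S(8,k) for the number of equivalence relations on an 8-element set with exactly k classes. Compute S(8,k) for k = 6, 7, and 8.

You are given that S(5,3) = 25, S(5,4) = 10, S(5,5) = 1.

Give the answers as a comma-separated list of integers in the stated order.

@6  (6,4):10·4+25→65, (6,5):1·5+10→15, (6,6):0·6+1→1
@7  (7,5):15·5+65→140, (7,6):1·6+15→21, (7,7):0·7+1→1
@8  (8,6):21·6+140→266, (8,7):1·7+21→28, (8,8):0·8+1→1
Read S(8,6) = 266, S(8,7) = 28, S(8,8) = 1.

266, 28, 1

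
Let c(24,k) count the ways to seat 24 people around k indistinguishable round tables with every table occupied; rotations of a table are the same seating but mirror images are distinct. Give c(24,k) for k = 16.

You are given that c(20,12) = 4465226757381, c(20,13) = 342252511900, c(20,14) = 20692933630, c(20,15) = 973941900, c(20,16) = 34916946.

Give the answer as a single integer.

137272511800831

[21] T[21,13]:20*342252511900+4465226757381=11310276995381 · T[21,14]:20*20692933630+342252511900=756111184500 · T[21,15]:20*973941900+20692933630=40171771630 · T[21,16]:20*34916946+973941900=1672280820
[22] T[22,14]:21*756111184500+11310276995381=27188611869881 · T[22,15]:21*40171771630+756111184500=1599718388730 · T[22,16]:21*1672280820+40171771630=75289668850
[23] T[23,15]:22*1599718388730+27188611869881=62382416421941 · T[23,16]:22*75289668850+1599718388730=3256091103430
[24] T[24,16]:23*3256091103430+62382416421941=137272511800831
Read c(24,16) = 137272511800831.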